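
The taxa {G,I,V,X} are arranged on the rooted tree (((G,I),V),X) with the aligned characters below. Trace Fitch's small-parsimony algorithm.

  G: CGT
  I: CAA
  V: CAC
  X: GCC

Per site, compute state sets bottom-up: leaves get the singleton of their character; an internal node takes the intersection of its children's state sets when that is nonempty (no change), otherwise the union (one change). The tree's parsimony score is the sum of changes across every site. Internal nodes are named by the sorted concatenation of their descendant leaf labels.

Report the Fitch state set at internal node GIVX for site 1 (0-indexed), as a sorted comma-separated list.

GI@0: {C} ∩ {C} = {C} (intersection, +0)
GIV@0: {C} ∩ {C} = {C} (intersection, +0)
GIVX@0: {C} ∪ {G} = {C,G} (union, +1)
GI@1: {G} ∪ {A} = {A,G} (union, +1)
GIV@1: {A,G} ∩ {A} = {A} (intersection, +0)
GIVX@1: {A} ∪ {C} = {A,C} (union, +1)
GI@2: {T} ∪ {A} = {A,T} (union, +1)
GIV@2: {A,T} ∪ {C} = {A,C,T} (union, +1)
GIVX@2: {A,C,T} ∩ {C} = {C} (intersection, +0)
per-site changes: [1, 2, 2]; total = 5

A,C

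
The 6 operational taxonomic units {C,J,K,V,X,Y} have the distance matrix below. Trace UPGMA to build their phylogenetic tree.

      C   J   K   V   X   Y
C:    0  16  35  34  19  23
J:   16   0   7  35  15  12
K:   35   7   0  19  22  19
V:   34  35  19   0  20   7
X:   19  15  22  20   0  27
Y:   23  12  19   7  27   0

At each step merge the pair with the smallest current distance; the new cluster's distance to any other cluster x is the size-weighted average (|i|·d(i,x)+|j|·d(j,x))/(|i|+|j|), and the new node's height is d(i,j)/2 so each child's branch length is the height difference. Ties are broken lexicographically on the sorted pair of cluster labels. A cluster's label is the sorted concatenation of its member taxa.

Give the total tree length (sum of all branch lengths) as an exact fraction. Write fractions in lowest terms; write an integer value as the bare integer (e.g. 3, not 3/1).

step 1: merge (J,K) at d=7; branch lengths J→7/2, K→7/2; new cluster JK
  updated: d(C,JK)=51/2, d(JK,V)=27, d(JK,X)=37/2, d(JK,Y)=31/2
step 2: merge (V,Y) at d=7; branch lengths V→7/2, Y→7/2; new cluster VY
  updated: d(C,VY)=57/2, d(JK,VY)=85/4, d(VY,X)=47/2
step 3: merge (JK,X) at d=37/2; branch lengths JK→23/4, X→37/4; new cluster JKX
  updated: d(C,JKX)=70/3, d(JKX,VY)=22
step 4: merge (JKX,VY) at d=22; branch lengths JKX→7/4, VY→15/2; new cluster JKVXY
  updated: d(C,JKVXY)=127/5
step 5: merge (C,JKVXY) at d=127/5; branch lengths C→127/10, JKVXY→17/10; new cluster CJKVXY
final tree: (C:127/10,(((J:7/2,K:7/2):23/4,X:37/4):7/4,(V:7/2,Y:7/2):15/2):17/10)
total length: 1053/20

1053/20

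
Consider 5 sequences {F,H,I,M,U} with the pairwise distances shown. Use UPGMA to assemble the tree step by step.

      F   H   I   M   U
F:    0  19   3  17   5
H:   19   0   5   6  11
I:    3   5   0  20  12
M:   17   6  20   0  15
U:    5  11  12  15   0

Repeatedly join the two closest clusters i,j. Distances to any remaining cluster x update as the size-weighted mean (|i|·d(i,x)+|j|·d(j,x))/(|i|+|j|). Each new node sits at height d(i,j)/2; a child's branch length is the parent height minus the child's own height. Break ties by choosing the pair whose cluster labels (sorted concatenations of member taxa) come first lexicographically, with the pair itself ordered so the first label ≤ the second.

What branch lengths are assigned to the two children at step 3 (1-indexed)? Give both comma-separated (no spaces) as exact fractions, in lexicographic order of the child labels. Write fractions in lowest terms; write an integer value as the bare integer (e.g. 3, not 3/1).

step 1: merge (F,I) at d=3; branch lengths F→3/2, I→3/2; new cluster FI
  updated: d(FI,H)=12, d(FI,M)=37/2, d(FI,U)=17/2
step 2: merge (H,M) at d=6; branch lengths H→3, M→3; new cluster HM
  updated: d(FI,HM)=61/4, d(HM,U)=13
step 3: merge (FI,U) at d=17/2; branch lengths FI→11/4, U→17/4; new cluster FIU
  updated: d(FIU,HM)=29/2
step 4: merge (FIU,HM) at d=29/2; branch lengths FIU→3, HM→17/4; new cluster FHIMU
final tree: (((F:3/2,I:3/2):11/4,U:17/4):3,(H:3,M:3):17/4)
total length: 93/4

11/4,17/4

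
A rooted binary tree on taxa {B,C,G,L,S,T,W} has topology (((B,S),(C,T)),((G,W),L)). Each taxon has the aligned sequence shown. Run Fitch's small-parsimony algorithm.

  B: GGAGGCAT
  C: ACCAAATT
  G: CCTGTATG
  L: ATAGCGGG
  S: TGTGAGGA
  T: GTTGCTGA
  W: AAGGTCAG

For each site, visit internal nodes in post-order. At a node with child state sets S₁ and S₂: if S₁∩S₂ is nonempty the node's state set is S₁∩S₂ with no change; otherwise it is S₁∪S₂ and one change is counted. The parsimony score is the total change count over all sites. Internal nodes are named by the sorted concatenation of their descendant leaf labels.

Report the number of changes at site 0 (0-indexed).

[col 0] BS: children B:{G}, S:{T} ∪→ {G,T}; cost 1
[col 0] CT: children C:{A}, T:{G} ∪→ {A,G}; cost 1
[col 0] BCST: children BS:{G,T}, CT:{A,G} ∩→ {G}; cost 0
[col 0] GW: children G:{C}, W:{A} ∪→ {A,C}; cost 1
[col 0] GLW: children GW:{A,C}, L:{A} ∩→ {A}; cost 0
[col 0] BCGLSTW: children BCST:{G}, GLW:{A} ∪→ {A,G}; cost 1
[col 1] BS: children B:{G}, S:{G} ∩→ {G}; cost 0
[col 1] CT: children C:{C}, T:{T} ∪→ {C,T}; cost 1
[col 1] BCST: children BS:{G}, CT:{C,T} ∪→ {C,G,T}; cost 1
[col 1] GW: children G:{C}, W:{A} ∪→ {A,C}; cost 1
[col 1] GLW: children GW:{A,C}, L:{T} ∪→ {A,C,T}; cost 1
[col 1] BCGLSTW: children BCST:{C,G,T}, GLW:{A,C,T} ∩→ {C,T}; cost 0
[col 2] BS: children B:{A}, S:{T} ∪→ {A,T}; cost 1
[col 2] CT: children C:{C}, T:{T} ∪→ {C,T}; cost 1
[col 2] BCST: children BS:{A,T}, CT:{C,T} ∩→ {T}; cost 0
[col 2] GW: children G:{T}, W:{G} ∪→ {G,T}; cost 1
[col 2] GLW: children GW:{G,T}, L:{A} ∪→ {A,G,T}; cost 1
[col 2] BCGLSTW: children BCST:{T}, GLW:{A,G,T} ∩→ {T}; cost 0
[col 3] BS: children B:{G}, S:{G} ∩→ {G}; cost 0
[col 3] CT: children C:{A}, T:{G} ∪→ {A,G}; cost 1
[col 3] BCST: children BS:{G}, CT:{A,G} ∩→ {G}; cost 0
[col 3] GW: children G:{G}, W:{G} ∩→ {G}; cost 0
[col 3] GLW: children GW:{G}, L:{G} ∩→ {G}; cost 0
[col 3] BCGLSTW: children BCST:{G}, GLW:{G} ∩→ {G}; cost 0
[col 4] BS: children B:{G}, S:{A} ∪→ {A,G}; cost 1
[col 4] CT: children C:{A}, T:{C} ∪→ {A,C}; cost 1
[col 4] BCST: children BS:{A,G}, CT:{A,C} ∩→ {A}; cost 0
[col 4] GW: children G:{T}, W:{T} ∩→ {T}; cost 0
[col 4] GLW: children GW:{T}, L:{C} ∪→ {C,T}; cost 1
[col 4] BCGLSTW: children BCST:{A}, GLW:{C,T} ∪→ {A,C,T}; cost 1
[col 5] BS: children B:{C}, S:{G} ∪→ {C,G}; cost 1
[col 5] CT: children C:{A}, T:{T} ∪→ {A,T}; cost 1
[col 5] BCST: children BS:{C,G}, CT:{A,T} ∪→ {A,C,G,T}; cost 1
[col 5] GW: children G:{A}, W:{C} ∪→ {A,C}; cost 1
[col 5] GLW: children GW:{A,C}, L:{G} ∪→ {A,C,G}; cost 1
[col 5] BCGLSTW: children BCST:{A,C,G,T}, GLW:{A,C,G} ∩→ {A,C,G}; cost 0
[col 6] BS: children B:{A}, S:{G} ∪→ {A,G}; cost 1
[col 6] CT: children C:{T}, T:{G} ∪→ {G,T}; cost 1
[col 6] BCST: children BS:{A,G}, CT:{G,T} ∩→ {G}; cost 0
[col 6] GW: children G:{T}, W:{A} ∪→ {A,T}; cost 1
[col 6] GLW: children GW:{A,T}, L:{G} ∪→ {A,G,T}; cost 1
[col 6] BCGLSTW: children BCST:{G}, GLW:{A,G,T} ∩→ {G}; cost 0
[col 7] BS: children B:{T}, S:{A} ∪→ {A,T}; cost 1
[col 7] CT: children C:{T}, T:{A} ∪→ {A,T}; cost 1
[col 7] BCST: children BS:{A,T}, CT:{A,T} ∩→ {A,T}; cost 0
[col 7] GW: children G:{G}, W:{G} ∩→ {G}; cost 0
[col 7] GLW: children GW:{G}, L:{G} ∩→ {G}; cost 0
[col 7] BCGLSTW: children BCST:{A,T}, GLW:{G} ∪→ {A,G,T}; cost 1
per-site changes: [4, 4, 4, 1, 4, 5, 4, 3]; total = 29

4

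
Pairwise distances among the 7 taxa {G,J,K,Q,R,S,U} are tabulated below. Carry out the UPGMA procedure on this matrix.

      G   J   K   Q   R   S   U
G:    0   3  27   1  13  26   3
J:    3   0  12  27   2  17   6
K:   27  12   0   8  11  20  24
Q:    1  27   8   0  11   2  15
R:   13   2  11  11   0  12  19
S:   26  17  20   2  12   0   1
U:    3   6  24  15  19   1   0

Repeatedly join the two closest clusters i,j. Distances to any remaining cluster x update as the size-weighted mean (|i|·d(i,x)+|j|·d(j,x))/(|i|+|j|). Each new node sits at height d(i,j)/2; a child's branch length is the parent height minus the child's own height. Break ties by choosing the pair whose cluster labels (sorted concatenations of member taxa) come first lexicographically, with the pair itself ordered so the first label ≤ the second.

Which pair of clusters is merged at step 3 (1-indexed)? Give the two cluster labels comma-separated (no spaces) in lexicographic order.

1. join G+Q (d=1) ⇒ GQ; edges |G|=1/2, |Q|=1/2
  updated: d(GQ,J)=15, d(GQ,K)=35/2, d(GQ,R)=12, d(GQ,S)=14, d(GQ,U)=9
2. join S+U (d=1) ⇒ SU; edges |S|=1/2, |U|=1/2
  updated: d(GQ,SU)=23/2, d(J,SU)=23/2, d(K,SU)=22, d(R,SU)=31/2
3. join J+R (d=2) ⇒ JR; edges |J|=1, |R|=1
  updated: d(GQ,JR)=27/2, d(JR,K)=23/2, d(JR,SU)=27/2
4. join GQ+SU (d=23/2) ⇒ GQSU; edges |GQ|=21/4, |SU|=21/4
  updated: d(GQSU,JR)=27/2, d(GQSU,K)=79/4
5. join JR+K (d=23/2) ⇒ JKR; edges |JR|=19/4, |K|=23/4
  updated: d(GQSU,JKR)=187/12
6. join GQSU+JKR (d=187/12) ⇒ GJKQRSU; edges |GQSU|=49/24, |JKR|=49/24
final tree: (((G:1/2,Q:1/2):21/4,(S:1/2,U:1/2):21/4):49/24,((J:1,R:1):19/4,K:23/4):49/24)
total length: 349/12

J,R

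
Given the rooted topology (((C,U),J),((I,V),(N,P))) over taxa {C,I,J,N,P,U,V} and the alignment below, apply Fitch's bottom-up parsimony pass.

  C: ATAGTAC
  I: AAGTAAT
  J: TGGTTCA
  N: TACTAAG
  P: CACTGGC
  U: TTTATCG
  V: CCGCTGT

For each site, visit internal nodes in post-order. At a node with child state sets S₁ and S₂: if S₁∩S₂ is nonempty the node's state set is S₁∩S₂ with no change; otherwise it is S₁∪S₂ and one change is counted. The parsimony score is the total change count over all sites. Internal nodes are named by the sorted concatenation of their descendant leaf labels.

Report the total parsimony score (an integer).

24

[col 0] CU: children C:{A}, U:{T} ∪→ {A,T}; cost 1
[col 0] CJU: children CU:{A,T}, J:{T} ∩→ {T}; cost 0
[col 0] IV: children I:{A}, V:{C} ∪→ {A,C}; cost 1
[col 0] NP: children N:{T}, P:{C} ∪→ {C,T}; cost 1
[col 0] INPV: children IV:{A,C}, NP:{C,T} ∩→ {C}; cost 0
[col 0] CIJNPUV: children CJU:{T}, INPV:{C} ∪→ {C,T}; cost 1
[col 1] CU: children C:{T}, U:{T} ∩→ {T}; cost 0
[col 1] CJU: children CU:{T}, J:{G} ∪→ {G,T}; cost 1
[col 1] IV: children I:{A}, V:{C} ∪→ {A,C}; cost 1
[col 1] NP: children N:{A}, P:{A} ∩→ {A}; cost 0
[col 1] INPV: children IV:{A,C}, NP:{A} ∩→ {A}; cost 0
[col 1] CIJNPUV: children CJU:{G,T}, INPV:{A} ∪→ {A,G,T}; cost 1
[col 2] CU: children C:{A}, U:{T} ∪→ {A,T}; cost 1
[col 2] CJU: children CU:{A,T}, J:{G} ∪→ {A,G,T}; cost 1
[col 2] IV: children I:{G}, V:{G} ∩→ {G}; cost 0
[col 2] NP: children N:{C}, P:{C} ∩→ {C}; cost 0
[col 2] INPV: children IV:{G}, NP:{C} ∪→ {C,G}; cost 1
[col 2] CIJNPUV: children CJU:{A,G,T}, INPV:{C,G} ∩→ {G}; cost 0
[col 3] CU: children C:{G}, U:{A} ∪→ {A,G}; cost 1
[col 3] CJU: children CU:{A,G}, J:{T} ∪→ {A,G,T}; cost 1
[col 3] IV: children I:{T}, V:{C} ∪→ {C,T}; cost 1
[col 3] NP: children N:{T}, P:{T} ∩→ {T}; cost 0
[col 3] INPV: children IV:{C,T}, NP:{T} ∩→ {T}; cost 0
[col 3] CIJNPUV: children CJU:{A,G,T}, INPV:{T} ∩→ {T}; cost 0
[col 4] CU: children C:{T}, U:{T} ∩→ {T}; cost 0
[col 4] CJU: children CU:{T}, J:{T} ∩→ {T}; cost 0
[col 4] IV: children I:{A}, V:{T} ∪→ {A,T}; cost 1
[col 4] NP: children N:{A}, P:{G} ∪→ {A,G}; cost 1
[col 4] INPV: children IV:{A,T}, NP:{A,G} ∩→ {A}; cost 0
[col 4] CIJNPUV: children CJU:{T}, INPV:{A} ∪→ {A,T}; cost 1
[col 5] CU: children C:{A}, U:{C} ∪→ {A,C}; cost 1
[col 5] CJU: children CU:{A,C}, J:{C} ∩→ {C}; cost 0
[col 5] IV: children I:{A}, V:{G} ∪→ {A,G}; cost 1
[col 5] NP: children N:{A}, P:{G} ∪→ {A,G}; cost 1
[col 5] INPV: children IV:{A,G}, NP:{A,G} ∩→ {A,G}; cost 0
[col 5] CIJNPUV: children CJU:{C}, INPV:{A,G} ∪→ {A,C,G}; cost 1
[col 6] CU: children C:{C}, U:{G} ∪→ {C,G}; cost 1
[col 6] CJU: children CU:{C,G}, J:{A} ∪→ {A,C,G}; cost 1
[col 6] IV: children I:{T}, V:{T} ∩→ {T}; cost 0
[col 6] NP: children N:{G}, P:{C} ∪→ {C,G}; cost 1
[col 6] INPV: children IV:{T}, NP:{C,G} ∪→ {C,G,T}; cost 1
[col 6] CIJNPUV: children CJU:{A,C,G}, INPV:{C,G,T} ∩→ {C,G}; cost 0
per-site changes: [4, 3, 3, 3, 3, 4, 4]; total = 24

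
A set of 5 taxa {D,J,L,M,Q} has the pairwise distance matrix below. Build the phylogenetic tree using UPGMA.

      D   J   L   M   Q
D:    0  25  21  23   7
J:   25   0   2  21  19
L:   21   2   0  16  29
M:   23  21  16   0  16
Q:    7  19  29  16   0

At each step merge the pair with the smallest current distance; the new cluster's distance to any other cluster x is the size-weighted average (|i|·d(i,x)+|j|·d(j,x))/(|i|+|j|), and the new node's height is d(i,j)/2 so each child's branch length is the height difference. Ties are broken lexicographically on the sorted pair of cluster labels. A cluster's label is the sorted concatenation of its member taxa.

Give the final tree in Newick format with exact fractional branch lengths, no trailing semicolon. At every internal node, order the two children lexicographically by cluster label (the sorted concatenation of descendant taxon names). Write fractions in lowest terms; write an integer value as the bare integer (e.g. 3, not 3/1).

((D:7/2,Q:7/2):91/12,((J:1,L:1):33/4,M:37/4):11/6)

step 1: merge (J,L) at d=2; branch lengths J→1, L→1; new cluster JL
  updated: d(D,JL)=23, d(JL,M)=37/2, d(JL,Q)=24
step 2: merge (D,Q) at d=7; branch lengths D→7/2, Q→7/2; new cluster DQ
  updated: d(DQ,JL)=47/2, d(DQ,M)=39/2
step 3: merge (JL,M) at d=37/2; branch lengths JL→33/4, M→37/4; new cluster JLM
  updated: d(DQ,JLM)=133/6
step 4: merge (DQ,JLM) at d=133/6; branch lengths DQ→91/12, JLM→11/6; new cluster DJLMQ
final tree: ((D:7/2,Q:7/2):91/12,((J:1,L:1):33/4,M:37/4):11/6)
total length: 431/12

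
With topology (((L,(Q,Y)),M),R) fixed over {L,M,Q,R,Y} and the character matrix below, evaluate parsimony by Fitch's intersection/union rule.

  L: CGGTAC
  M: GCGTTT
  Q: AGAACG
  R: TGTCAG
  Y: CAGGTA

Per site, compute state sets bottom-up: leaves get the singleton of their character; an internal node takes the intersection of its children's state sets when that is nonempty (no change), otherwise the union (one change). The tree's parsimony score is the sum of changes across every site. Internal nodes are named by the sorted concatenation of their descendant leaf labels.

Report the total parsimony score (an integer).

16

QY@0: {A} ∪ {C} = {A,C} (union, +1)
LQY@0: {C} ∩ {A,C} = {C} (intersection, +0)
LMQY@0: {C} ∪ {G} = {C,G} (union, +1)
LMQRY@0: {C,G} ∪ {T} = {C,G,T} (union, +1)
QY@1: {G} ∪ {A} = {A,G} (union, +1)
LQY@1: {G} ∩ {A,G} = {G} (intersection, +0)
LMQY@1: {G} ∪ {C} = {C,G} (union, +1)
LMQRY@1: {C,G} ∩ {G} = {G} (intersection, +0)
QY@2: {A} ∪ {G} = {A,G} (union, +1)
LQY@2: {G} ∩ {A,G} = {G} (intersection, +0)
LMQY@2: {G} ∩ {G} = {G} (intersection, +0)
LMQRY@2: {G} ∪ {T} = {G,T} (union, +1)
QY@3: {A} ∪ {G} = {A,G} (union, +1)
LQY@3: {T} ∪ {A,G} = {A,G,T} (union, +1)
LMQY@3: {A,G,T} ∩ {T} = {T} (intersection, +0)
LMQRY@3: {T} ∪ {C} = {C,T} (union, +1)
QY@4: {C} ∪ {T} = {C,T} (union, +1)
LQY@4: {A} ∪ {C,T} = {A,C,T} (union, +1)
LMQY@4: {A,C,T} ∩ {T} = {T} (intersection, +0)
LMQRY@4: {T} ∪ {A} = {A,T} (union, +1)
QY@5: {G} ∪ {A} = {A,G} (union, +1)
LQY@5: {C} ∪ {A,G} = {A,C,G} (union, +1)
LMQY@5: {A,C,G} ∪ {T} = {A,C,G,T} (union, +1)
LMQRY@5: {A,C,G,T} ∩ {G} = {G} (intersection, +0)
per-site changes: [3, 2, 2, 3, 3, 3]; total = 16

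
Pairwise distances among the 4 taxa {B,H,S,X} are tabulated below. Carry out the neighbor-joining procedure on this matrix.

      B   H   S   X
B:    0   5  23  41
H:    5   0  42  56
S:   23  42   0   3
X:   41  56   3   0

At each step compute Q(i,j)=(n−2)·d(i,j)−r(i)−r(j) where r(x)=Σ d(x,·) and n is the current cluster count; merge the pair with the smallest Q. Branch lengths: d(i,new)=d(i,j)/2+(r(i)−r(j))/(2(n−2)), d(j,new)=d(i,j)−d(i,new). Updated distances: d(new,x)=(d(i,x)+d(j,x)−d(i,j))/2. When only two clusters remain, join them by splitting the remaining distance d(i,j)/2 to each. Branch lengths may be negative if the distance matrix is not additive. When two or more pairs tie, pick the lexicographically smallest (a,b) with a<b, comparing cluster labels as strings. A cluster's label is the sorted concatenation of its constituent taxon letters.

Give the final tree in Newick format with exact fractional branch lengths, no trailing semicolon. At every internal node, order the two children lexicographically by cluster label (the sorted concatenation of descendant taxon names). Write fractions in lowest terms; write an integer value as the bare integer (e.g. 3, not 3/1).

(((B:-6,H:11):73/2,S:-13/2):19/4,X:19/4)

iteration 1: select B,H (d=5, Q=-162); attach at lengths (-6, 11); label the merged cluster BH
  updated: d(BH,S)=30, d(BH,X)=46
iteration 2: select BH,S (d=30, Q=-79); attach at lengths (73/2, -13/2); label the merged cluster BHS
  updated: d(BHS,X)=19/2
iteration 3: select BHS,X (d=19/2); attach at lengths (19/4, 19/4); label the merged cluster BHSX
final tree: (((B:-6,H:11):73/2,S:-13/2):19/4,X:19/4)
total length: 89/2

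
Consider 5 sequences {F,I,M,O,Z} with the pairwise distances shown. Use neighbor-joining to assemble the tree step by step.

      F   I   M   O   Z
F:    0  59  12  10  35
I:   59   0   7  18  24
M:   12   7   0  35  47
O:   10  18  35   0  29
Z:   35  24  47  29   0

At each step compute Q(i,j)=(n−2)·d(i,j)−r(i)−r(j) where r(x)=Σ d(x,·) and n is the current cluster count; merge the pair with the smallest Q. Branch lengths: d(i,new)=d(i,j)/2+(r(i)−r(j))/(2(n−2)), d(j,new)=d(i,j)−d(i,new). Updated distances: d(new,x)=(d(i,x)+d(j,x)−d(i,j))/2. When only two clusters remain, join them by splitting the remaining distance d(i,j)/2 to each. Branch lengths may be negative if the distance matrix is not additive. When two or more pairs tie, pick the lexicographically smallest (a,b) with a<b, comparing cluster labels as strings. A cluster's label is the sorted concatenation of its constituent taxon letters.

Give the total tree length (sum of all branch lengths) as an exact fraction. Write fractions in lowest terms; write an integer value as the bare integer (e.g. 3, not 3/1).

231/4

step 1: merge (I,M) at d=7, Q=-188; branch lengths I→14/3, M→7/3; new cluster IM
  updated: d(F,IM)=32, d(IM,O)=23, d(IM,Z)=32
step 2: merge (F,O) at d=10, Q=-119; branch lengths F→35/4, O→5/4; new cluster FO
  updated: d(FO,IM)=45/2, d(FO,Z)=27
step 3: merge (FO,IM) at d=45/2, Q=-163/2; branch lengths FO→35/4, IM→55/4; new cluster FIMO
  updated: d(FIMO,Z)=73/4
step 4: merge (FIMO,Z) at d=73/4; branch lengths FIMO→73/8, Z→73/8; new cluster FIMOZ
final tree: (((F:35/4,O:5/4):35/4,(I:14/3,M:7/3):55/4):73/8,Z:73/8)
total length: 231/4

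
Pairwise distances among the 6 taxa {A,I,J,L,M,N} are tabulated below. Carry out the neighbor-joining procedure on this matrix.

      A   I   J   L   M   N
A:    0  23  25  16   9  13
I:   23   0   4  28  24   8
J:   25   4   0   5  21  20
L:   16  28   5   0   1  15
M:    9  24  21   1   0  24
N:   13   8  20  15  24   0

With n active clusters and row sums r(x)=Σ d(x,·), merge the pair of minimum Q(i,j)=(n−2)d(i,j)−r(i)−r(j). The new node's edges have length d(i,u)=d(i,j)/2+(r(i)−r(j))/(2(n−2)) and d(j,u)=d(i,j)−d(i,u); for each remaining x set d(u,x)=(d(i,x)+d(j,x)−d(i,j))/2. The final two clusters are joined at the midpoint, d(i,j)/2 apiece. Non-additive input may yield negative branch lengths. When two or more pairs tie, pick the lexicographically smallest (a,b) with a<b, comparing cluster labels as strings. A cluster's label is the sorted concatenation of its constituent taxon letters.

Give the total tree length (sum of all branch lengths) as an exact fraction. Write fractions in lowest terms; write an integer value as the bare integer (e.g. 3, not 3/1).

139/4

1. join I+J (d=4, Q=-146) ⇒ IJ; edges |I|=7/2, |J|=1/2
  updated: d(A,IJ)=22, d(IJ,L)=29/2, d(IJ,M)=41/2, d(IJ,N)=12
2. join L+M (d=1, Q=-98) ⇒ LM; edges |L|=-5/6, |M|=11/6
  updated: d(A,LM)=12, d(IJ,LM)=17, d(LM,N)=19
3. join A+LM (d=12, Q=-71) ⇒ ALM; edges |A|=23/4, |LM|=25/4
  updated: d(ALM,IJ)=27/2, d(ALM,N)=10
4. join ALM+IJ (d=27/2, Q=-71/2) ⇒ AIJLM; edges |ALM|=23/4, |IJ|=31/4
  updated: d(AIJLM,N)=17/4
5. join AIJLM+N (d=17/4) ⇒ AIJLMN; edges |AIJLM|=17/8, |N|=17/8
final tree: (((A:23/4,(L:-5/6,M:11/6):25/4):23/4,(I:7/2,J:1/2):31/4):17/8,N:17/8)
total length: 139/4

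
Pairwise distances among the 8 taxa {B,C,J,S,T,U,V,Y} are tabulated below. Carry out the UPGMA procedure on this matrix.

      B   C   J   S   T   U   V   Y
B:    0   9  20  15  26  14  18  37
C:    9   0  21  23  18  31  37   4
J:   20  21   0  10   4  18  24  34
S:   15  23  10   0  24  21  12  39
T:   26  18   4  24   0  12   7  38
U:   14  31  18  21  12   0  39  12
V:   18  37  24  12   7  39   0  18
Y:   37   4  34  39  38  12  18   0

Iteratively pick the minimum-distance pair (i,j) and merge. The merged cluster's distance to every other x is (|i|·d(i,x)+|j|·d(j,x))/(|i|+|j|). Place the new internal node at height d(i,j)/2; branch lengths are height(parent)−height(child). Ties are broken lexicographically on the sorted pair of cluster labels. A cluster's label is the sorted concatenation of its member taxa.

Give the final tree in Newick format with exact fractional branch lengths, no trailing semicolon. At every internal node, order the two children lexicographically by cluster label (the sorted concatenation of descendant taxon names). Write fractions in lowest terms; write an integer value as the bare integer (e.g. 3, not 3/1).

(((B:7,U:7):57/16,((J:2,T:2):49/8,(S:6,V:6):17/8):39/16):127/48,(C:2,Y:2):269/24)

1. join C+Y (d=4) ⇒ CY; edges |C|=2, |Y|=2
  updated: d(B,CY)=23, d(CY,J)=55/2, d(CY,S)=31, d(CY,T)=28, d(CY,U)=43/2, d(CY,V)=55/2
2. join J+T (d=4) ⇒ JT; edges |J|=2, |T|=2
  updated: d(B,JT)=23, d(CY,JT)=111/4, d(JT,S)=17, d(JT,U)=15, d(JT,V)=31/2
3. join S+V (d=12) ⇒ SV; edges |S|=6, |V|=6
  updated: d(B,SV)=33/2, d(CY,SV)=117/4, d(JT,SV)=65/4, d(SV,U)=30
4. join B+U (d=14) ⇒ BU; edges |B|=7, |U|=7
  updated: d(BU,CY)=89/4, d(BU,JT)=19, d(BU,SV)=93/4
5. join JT+SV (d=65/4) ⇒ JSTV; edges |JT|=49/8, |SV|=17/8
  updated: d(BU,JSTV)=169/8, d(CY,JSTV)=57/2
6. join BU+JSTV (d=169/8) ⇒ BJSTUV; edges |BU|=57/16, |JSTV|=39/16
  updated: d(BJSTUV,CY)=317/12
7. join BJSTUV+CY (d=317/12) ⇒ BCJSTUVY; edges |BJSTUV|=127/48, |CY|=269/24
final tree: (((B:7,U:7):57/16,((J:2,T:2):49/8,(S:6,V:6):17/8):39/16):127/48,(C:2,Y:2):269/24)
total length: 2981/48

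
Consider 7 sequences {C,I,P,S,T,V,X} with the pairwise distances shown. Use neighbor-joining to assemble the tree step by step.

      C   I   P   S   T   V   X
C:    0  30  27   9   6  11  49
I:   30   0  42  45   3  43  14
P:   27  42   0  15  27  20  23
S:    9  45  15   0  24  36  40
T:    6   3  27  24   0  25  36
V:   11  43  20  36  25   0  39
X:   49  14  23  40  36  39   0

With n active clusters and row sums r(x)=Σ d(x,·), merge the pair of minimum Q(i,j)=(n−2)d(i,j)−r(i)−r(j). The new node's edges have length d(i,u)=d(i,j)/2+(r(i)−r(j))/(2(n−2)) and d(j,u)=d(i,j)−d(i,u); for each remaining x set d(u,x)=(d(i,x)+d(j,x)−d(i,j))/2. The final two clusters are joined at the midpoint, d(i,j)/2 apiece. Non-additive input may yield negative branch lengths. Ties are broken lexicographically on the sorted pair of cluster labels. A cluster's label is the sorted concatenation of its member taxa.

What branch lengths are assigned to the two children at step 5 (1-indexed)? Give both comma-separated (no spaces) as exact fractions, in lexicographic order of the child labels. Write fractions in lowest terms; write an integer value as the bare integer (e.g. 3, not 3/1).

67/16,135/16

1. join I+X (d=14, Q=-308) ⇒ IX; edges |I|=23/5, |X|=47/5
  updated: d(C,IX)=65/2, d(IX,P)=51/2, d(IX,S)=71/2, d(IX,T)=25/2, d(IX,V)=34
2. join IX+T (d=25/2, Q=-369/2) ⇒ ITX; edges |IX|=191/16, |T|=9/16
  updated: d(C,ITX)=13, d(ITX,P)=20, d(ITX,S)=47/2, d(ITX,V)=93/4
3. join P+S (d=15, Q=-241/2) ⇒ PS; edges |P|=29/4, |S|=31/4
  updated: d(C,PS)=21/2, d(ITX,PS)=57/4, d(PS,V)=41/2
4. join C+V (d=11, Q=-269/4) ⇒ CV; edges |C|=7/16, |V|=169/16
  updated: d(CV,ITX)=101/8, d(CV,PS)=10
5. join CV+ITX (d=101/8, Q=-295/8) ⇒ CITVX; edges |CV|=67/16, |ITX|=135/16
  updated: d(CITVX,PS)=93/16
6. join CITVX+PS (d=93/16) ⇒ CIPSTVX; edges |CITVX|=93/32, |PS|=93/32
final tree: (((C:7/16,V:169/16):67/16,((I:23/5,X:47/5):191/16,T:9/16):135/16):93/32,(P:29/4,S:31/4):93/32)
total length: 1135/16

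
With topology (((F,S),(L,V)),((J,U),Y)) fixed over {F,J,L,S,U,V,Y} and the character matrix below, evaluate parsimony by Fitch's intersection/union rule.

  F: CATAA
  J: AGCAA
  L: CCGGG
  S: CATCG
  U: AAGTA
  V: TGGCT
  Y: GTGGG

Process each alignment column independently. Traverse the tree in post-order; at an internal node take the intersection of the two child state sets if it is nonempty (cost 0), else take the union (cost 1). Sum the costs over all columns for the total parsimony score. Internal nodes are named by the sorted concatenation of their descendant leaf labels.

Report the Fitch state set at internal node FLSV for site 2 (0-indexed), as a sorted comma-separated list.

G,T

site 0, node FS: F={C} ∩ S={C} → {C} (+0)
site 0, node LV: L={C} ∪ V={T} → {C,T} (+1)
site 0, node FLSV: FS={C} ∩ LV={C,T} → {C} (+0)
site 0, node JU: J={A} ∩ U={A} → {A} (+0)
site 0, node JUY: JU={A} ∪ Y={G} → {A,G} (+1)
site 0, node FJLSUVY: FLSV={C} ∪ JUY={A,G} → {A,C,G} (+1)
site 1, node FS: F={A} ∩ S={A} → {A} (+0)
site 1, node LV: L={C} ∪ V={G} → {C,G} (+1)
site 1, node FLSV: FS={A} ∪ LV={C,G} → {A,C,G} (+1)
site 1, node JU: J={G} ∪ U={A} → {A,G} (+1)
site 1, node JUY: JU={A,G} ∪ Y={T} → {A,G,T} (+1)
site 1, node FJLSUVY: FLSV={A,C,G} ∩ JUY={A,G,T} → {A,G} (+0)
site 2, node FS: F={T} ∩ S={T} → {T} (+0)
site 2, node LV: L={G} ∩ V={G} → {G} (+0)
site 2, node FLSV: FS={T} ∪ LV={G} → {G,T} (+1)
site 2, node JU: J={C} ∪ U={G} → {C,G} (+1)
site 2, node JUY: JU={C,G} ∩ Y={G} → {G} (+0)
site 2, node FJLSUVY: FLSV={G,T} ∩ JUY={G} → {G} (+0)
site 3, node FS: F={A} ∪ S={C} → {A,C} (+1)
site 3, node LV: L={G} ∪ V={C} → {C,G} (+1)
site 3, node FLSV: FS={A,C} ∩ LV={C,G} → {C} (+0)
site 3, node JU: J={A} ∪ U={T} → {A,T} (+1)
site 3, node JUY: JU={A,T} ∪ Y={G} → {A,G,T} (+1)
site 3, node FJLSUVY: FLSV={C} ∪ JUY={A,G,T} → {A,C,G,T} (+1)
site 4, node FS: F={A} ∪ S={G} → {A,G} (+1)
site 4, node LV: L={G} ∪ V={T} → {G,T} (+1)
site 4, node FLSV: FS={A,G} ∩ LV={G,T} → {G} (+0)
site 4, node JU: J={A} ∩ U={A} → {A} (+0)
site 4, node JUY: JU={A} ∪ Y={G} → {A,G} (+1)
site 4, node FJLSUVY: FLSV={G} ∩ JUY={A,G} → {G} (+0)
per-site changes: [3, 4, 2, 5, 3]; total = 17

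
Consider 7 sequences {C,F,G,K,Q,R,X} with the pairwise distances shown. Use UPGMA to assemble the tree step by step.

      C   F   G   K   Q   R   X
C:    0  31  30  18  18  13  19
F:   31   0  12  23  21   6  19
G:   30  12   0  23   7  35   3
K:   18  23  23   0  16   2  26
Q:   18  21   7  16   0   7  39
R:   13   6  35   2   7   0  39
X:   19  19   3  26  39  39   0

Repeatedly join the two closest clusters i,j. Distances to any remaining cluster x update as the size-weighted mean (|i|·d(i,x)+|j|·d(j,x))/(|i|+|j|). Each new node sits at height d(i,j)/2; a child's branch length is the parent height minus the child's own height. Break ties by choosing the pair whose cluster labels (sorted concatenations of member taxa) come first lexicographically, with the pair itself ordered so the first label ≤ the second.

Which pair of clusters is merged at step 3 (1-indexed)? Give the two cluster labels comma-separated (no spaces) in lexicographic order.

step 1: merge (K,R) at d=2; branch lengths K→1, R→1; new cluster KR
  updated: d(C,KR)=31/2, d(F,KR)=29/2, d(G,KR)=29, d(KR,Q)=23/2, d(KR,X)=65/2
step 2: merge (G,X) at d=3; branch lengths G→3/2, X→3/2; new cluster GX
  updated: d(C,GX)=49/2, d(F,GX)=31/2, d(GX,KR)=123/4, d(GX,Q)=23
step 3: merge (KR,Q) at d=23/2; branch lengths KR→19/4, Q→23/4; new cluster KQR
  updated: d(C,KQR)=49/3, d(F,KQR)=50/3, d(GX,KQR)=169/6
step 4: merge (F,GX) at d=31/2; branch lengths F→31/4, GX→25/4; new cluster FGX
  updated: d(C,FGX)=80/3, d(FGX,KQR)=73/3
step 5: merge (C,KQR) at d=49/3; branch lengths C→49/6, KQR→29/12; new cluster CKQR
  updated: d(CKQR,FGX)=299/12
step 6: merge (CKQR,FGX) at d=299/12; branch lengths CKQR→103/24, FGX→113/24; new cluster CFGKQRX
final tree: ((C:49/6,((K:1,R:1):19/4,Q:23/4):29/12):103/24,(F:31/4,(G:3/2,X:3/2):25/4):113/24)
total length: 589/12

KR,Q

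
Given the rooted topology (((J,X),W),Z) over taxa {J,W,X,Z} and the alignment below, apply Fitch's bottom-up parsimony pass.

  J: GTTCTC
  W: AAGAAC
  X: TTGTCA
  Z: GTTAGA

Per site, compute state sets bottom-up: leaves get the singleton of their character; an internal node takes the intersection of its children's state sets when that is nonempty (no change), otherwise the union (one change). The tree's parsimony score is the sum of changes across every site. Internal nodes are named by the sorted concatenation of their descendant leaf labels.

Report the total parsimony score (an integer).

site 0, node JX: J={G} ∪ X={T} → {G,T} (+1)
site 0, node JWX: JX={G,T} ∪ W={A} → {A,G,T} (+1)
site 0, node JWXZ: JWX={A,G,T} ∩ Z={G} → {G} (+0)
site 1, node JX: J={T} ∩ X={T} → {T} (+0)
site 1, node JWX: JX={T} ∪ W={A} → {A,T} (+1)
site 1, node JWXZ: JWX={A,T} ∩ Z={T} → {T} (+0)
site 2, node JX: J={T} ∪ X={G} → {G,T} (+1)
site 2, node JWX: JX={G,T} ∩ W={G} → {G} (+0)
site 2, node JWXZ: JWX={G} ∪ Z={T} → {G,T} (+1)
site 3, node JX: J={C} ∪ X={T} → {C,T} (+1)
site 3, node JWX: JX={C,T} ∪ W={A} → {A,C,T} (+1)
site 3, node JWXZ: JWX={A,C,T} ∩ Z={A} → {A} (+0)
site 4, node JX: J={T} ∪ X={C} → {C,T} (+1)
site 4, node JWX: JX={C,T} ∪ W={A} → {A,C,T} (+1)
site 4, node JWXZ: JWX={A,C,T} ∪ Z={G} → {A,C,G,T} (+1)
site 5, node JX: J={C} ∪ X={A} → {A,C} (+1)
site 5, node JWX: JX={A,C} ∩ W={C} → {C} (+0)
site 5, node JWXZ: JWX={C} ∪ Z={A} → {A,C} (+1)
per-site changes: [2, 1, 2, 2, 3, 2]; total = 12

12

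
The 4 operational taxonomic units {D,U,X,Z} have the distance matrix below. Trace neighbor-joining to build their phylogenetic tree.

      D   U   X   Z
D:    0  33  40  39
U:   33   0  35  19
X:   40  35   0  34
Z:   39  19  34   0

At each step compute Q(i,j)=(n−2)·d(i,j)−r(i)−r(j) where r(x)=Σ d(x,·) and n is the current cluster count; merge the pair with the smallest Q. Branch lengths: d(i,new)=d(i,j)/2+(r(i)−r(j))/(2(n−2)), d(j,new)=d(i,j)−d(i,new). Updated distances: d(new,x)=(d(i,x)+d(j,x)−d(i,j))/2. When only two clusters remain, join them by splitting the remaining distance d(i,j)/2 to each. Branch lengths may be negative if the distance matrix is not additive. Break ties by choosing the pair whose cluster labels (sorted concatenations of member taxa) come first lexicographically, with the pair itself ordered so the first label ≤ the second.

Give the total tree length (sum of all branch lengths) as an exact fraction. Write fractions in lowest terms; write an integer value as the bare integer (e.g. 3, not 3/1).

iteration 1: select D,X (d=40, Q=-141); attach at lengths (83/4, 77/4); label the merged cluster DX
  updated: d(DX,U)=14, d(DX,Z)=33/2
iteration 2: select DX,U (d=14, Q=-99/2); attach at lengths (23/4, 33/4); label the merged cluster DUX
  updated: d(DUX,Z)=43/4
iteration 3: select DUX,Z (d=43/4); attach at lengths (43/8, 43/8); label the merged cluster DUXZ
final tree: (((D:83/4,X:77/4):23/4,U:33/4):43/8,Z:43/8)
total length: 259/4

259/4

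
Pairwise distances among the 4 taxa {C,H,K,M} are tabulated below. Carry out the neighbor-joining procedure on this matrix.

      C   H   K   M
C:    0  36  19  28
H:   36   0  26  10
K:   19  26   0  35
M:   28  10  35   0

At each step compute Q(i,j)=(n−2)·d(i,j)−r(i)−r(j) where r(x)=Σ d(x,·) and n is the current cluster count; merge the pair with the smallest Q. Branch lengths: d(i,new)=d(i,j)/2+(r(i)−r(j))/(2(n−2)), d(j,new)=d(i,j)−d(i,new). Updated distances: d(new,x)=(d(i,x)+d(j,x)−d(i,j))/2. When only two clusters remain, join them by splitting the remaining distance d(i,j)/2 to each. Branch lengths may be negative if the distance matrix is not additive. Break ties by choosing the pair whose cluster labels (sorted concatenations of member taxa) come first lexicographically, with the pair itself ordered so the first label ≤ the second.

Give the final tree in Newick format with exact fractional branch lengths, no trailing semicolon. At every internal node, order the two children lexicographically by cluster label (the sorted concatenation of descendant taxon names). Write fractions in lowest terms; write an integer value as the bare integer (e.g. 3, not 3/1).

step 1: merge (C,K) at d=19, Q=-125; branch lengths C→41/4, K→35/4; new cluster CK
  updated: d(CK,H)=43/2, d(CK,M)=22
step 2: merge (CK,H) at d=43/2, Q=-107/2; branch lengths CK→67/4, H→19/4; new cluster CHK
  updated: d(CHK,M)=21/4
step 3: merge (CHK,M) at d=21/4; branch lengths CHK→21/8, M→21/8; new cluster CHKM
final tree: (((C:41/4,K:35/4):67/4,H:19/4):21/8,M:21/8)
total length: 183/4

(((C:41/4,K:35/4):67/4,H:19/4):21/8,M:21/8)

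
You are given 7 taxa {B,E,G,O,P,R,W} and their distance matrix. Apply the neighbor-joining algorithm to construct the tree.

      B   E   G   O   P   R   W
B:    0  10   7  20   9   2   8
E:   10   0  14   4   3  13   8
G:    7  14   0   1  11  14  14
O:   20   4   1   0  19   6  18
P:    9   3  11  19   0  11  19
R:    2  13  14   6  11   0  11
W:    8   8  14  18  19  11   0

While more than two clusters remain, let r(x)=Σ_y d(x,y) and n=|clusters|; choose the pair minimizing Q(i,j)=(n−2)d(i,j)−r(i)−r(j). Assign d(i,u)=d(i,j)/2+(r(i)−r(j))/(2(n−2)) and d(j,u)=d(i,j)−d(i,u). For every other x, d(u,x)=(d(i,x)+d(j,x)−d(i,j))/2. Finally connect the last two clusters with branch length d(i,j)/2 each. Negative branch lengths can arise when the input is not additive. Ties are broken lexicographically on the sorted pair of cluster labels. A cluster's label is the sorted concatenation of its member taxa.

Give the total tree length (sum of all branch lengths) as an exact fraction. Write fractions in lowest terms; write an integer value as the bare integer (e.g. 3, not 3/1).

107/4

step 1: merge (G,O) at d=1, Q=-124; branch lengths G→-1/5, O→6/5; new cluster GO
  updated: d(B,GO)=13, d(E,GO)=17/2, d(GO,P)=29/2, d(GO,R)=19/2, d(GO,W)=31/2
step 2: merge (E,P) at d=3, Q=-87; branch lengths E→-1/4, P→13/4; new cluster EP
  updated: d(B,EP)=8, d(EP,GO)=10, d(EP,R)=21/2, d(EP,W)=12
step 3: merge (EP,GO) at d=10, Q=-117/2; branch lengths EP→15/4, GO→25/4; new cluster EGOP
  updated: d(B,EGOP)=11/2, d(EGOP,R)=5, d(EGOP,W)=35/4
step 4: merge (B,R) at d=2, Q=-59/2; branch lengths B→3/8, R→13/8; new cluster BR
  updated: d(BR,EGOP)=17/4, d(BR,W)=17/2
step 5: merge (BR,EGOP) at d=17/4, Q=-43/2; branch lengths BR→2, EGOP→9/4; new cluster BEGOPR
  updated: d(BEGOPR,W)=13/2
step 6: merge (BEGOPR,W) at d=13/2; branch lengths BEGOPR→13/4, W→13/4; new cluster BEGOPRW
final tree: (((B:3/8,R:13/8):2,((E:-1/4,P:13/4):15/4,(G:-1/5,O:6/5):25/4):9/4):13/4,W:13/4)
total length: 107/4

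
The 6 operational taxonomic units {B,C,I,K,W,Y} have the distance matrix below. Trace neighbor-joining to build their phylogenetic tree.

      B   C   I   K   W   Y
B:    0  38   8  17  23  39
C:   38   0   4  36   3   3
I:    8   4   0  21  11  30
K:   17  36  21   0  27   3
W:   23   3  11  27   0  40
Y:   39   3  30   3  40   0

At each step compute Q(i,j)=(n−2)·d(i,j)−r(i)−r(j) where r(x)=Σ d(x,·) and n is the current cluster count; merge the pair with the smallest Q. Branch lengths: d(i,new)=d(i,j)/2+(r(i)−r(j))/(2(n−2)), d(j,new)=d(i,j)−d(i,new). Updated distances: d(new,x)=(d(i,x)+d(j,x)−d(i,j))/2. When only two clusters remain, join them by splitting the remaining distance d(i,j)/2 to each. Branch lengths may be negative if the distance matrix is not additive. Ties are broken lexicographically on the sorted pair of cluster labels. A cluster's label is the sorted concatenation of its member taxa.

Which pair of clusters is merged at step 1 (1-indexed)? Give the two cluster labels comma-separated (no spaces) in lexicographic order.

K,Y

step 1: merge (K,Y) at d=3, Q=-207; branch lengths K→1/8, Y→23/8; new cluster KY
  updated: d(B,KY)=53/2, d(C,KY)=18, d(I,KY)=24, d(KY,W)=32
step 2: merge (C,W) at d=3, Q=-123; branch lengths C→1/2, W→5/2; new cluster CW
  updated: d(B,CW)=29, d(CW,I)=6, d(CW,KY)=47/2
step 3: merge (B,I) at d=8, Q=-171/2; branch lengths B→83/8, I→-19/8; new cluster BI
  updated: d(BI,CW)=27/2, d(BI,KY)=85/4
step 4: merge (BI,CW) at d=27/2, Q=-233/4; branch lengths BI→45/8, CW→63/8; new cluster BCIW
  updated: d(BCIW,KY)=125/8
step 5: merge (BCIW,KY) at d=125/8; branch lengths BCIW→125/16, KY→125/16; new cluster BCIKWY
final tree: (((B:83/8,I:-19/8):45/8,(C:1/2,W:5/2):63/8):125/16,(K:1/8,Y:23/8):125/16)
total length: 345/8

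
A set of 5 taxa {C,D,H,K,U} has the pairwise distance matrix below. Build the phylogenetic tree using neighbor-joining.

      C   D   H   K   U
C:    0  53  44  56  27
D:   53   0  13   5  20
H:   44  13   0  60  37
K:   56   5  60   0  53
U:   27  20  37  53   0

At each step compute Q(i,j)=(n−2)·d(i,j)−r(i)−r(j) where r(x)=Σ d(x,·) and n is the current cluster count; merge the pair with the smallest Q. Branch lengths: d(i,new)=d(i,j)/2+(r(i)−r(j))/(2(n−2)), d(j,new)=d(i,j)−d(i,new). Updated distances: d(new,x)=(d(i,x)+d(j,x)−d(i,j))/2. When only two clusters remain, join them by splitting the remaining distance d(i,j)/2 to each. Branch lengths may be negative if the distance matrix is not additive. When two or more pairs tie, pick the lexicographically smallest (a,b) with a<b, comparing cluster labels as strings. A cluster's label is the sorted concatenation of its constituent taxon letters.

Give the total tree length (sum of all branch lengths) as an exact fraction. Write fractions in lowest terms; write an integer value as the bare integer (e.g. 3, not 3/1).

309/4

1. join D+K (d=5, Q=-250) ⇒ DK; edges |D|=-34/3, |K|=49/3
  updated: d(C,DK)=52, d(DK,H)=34, d(DK,U)=34
2. join C+U (d=27, Q=-167) ⇒ CU; edges |C|=79/4, |U|=29/4
  updated: d(CU,DK)=59/2, d(CU,H)=27
3. join CU+DK (d=59/2, Q=-181/2) ⇒ CDKU; edges |CU|=45/4, |DK|=73/4
  updated: d(CDKU,H)=63/4
4. join CDKU+H (d=63/4) ⇒ CDHKU; edges |CDKU|=63/8, |H|=63/8
final tree: (((C:79/4,U:29/4):45/4,(D:-34/3,K:49/3):73/4):63/8,H:63/8)
total length: 309/4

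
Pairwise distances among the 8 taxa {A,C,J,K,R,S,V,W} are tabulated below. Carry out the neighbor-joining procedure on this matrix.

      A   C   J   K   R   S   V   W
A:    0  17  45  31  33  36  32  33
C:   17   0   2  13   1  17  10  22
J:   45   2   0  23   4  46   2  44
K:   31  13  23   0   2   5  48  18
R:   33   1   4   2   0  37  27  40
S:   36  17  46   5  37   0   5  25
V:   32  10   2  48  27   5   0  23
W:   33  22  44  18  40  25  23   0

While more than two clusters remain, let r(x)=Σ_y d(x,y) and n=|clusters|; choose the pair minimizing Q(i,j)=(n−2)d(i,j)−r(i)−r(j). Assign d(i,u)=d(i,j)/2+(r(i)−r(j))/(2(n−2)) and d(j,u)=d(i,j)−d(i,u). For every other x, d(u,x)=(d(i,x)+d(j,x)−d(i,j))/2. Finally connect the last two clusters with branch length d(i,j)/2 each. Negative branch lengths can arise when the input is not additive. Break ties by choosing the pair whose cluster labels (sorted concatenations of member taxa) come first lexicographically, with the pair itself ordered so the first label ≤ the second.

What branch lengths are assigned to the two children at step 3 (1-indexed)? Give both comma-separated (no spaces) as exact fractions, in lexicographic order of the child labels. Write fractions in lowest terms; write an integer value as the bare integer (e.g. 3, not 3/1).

9/2,29/2

1. join J+V (d=2, Q=-301) ⇒ JV; edges |J|=31/12, |V|=-7/12
  updated: d(A,JV)=75/2, d(C,JV)=5, d(JV,K)=69/2, d(JV,R)=29/2, d(JV,S)=49/2, d(JV,W)=65/2
2. join K+S (d=5, Q=-223) ⇒ KS; edges |K|=-8/5, |S|=33/5
  updated: d(A,KS)=31, d(C,KS)=25/2, d(JV,KS)=27, d(KS,R)=17, d(KS,W)=19
3. join KS+W (d=19, Q=-177) ⇒ KSW; edges |KS|=9/2, |W|=29/2
  updated: d(A,KSW)=45/2, d(C,KSW)=31/4, d(JV,KSW)=81/4, d(KSW,R)=19
4. join A+KSW (d=45/2, Q=-112) ⇒ AKSW; edges |A|=18, |KSW|=9/2
  updated: d(AKSW,C)=9/8, d(AKSW,JV)=141/8, d(AKSW,R)=59/4
5. join AKSW+C (d=9/8, Q=-307/8) ⇒ ACKSW; edges |AKSW|=229/32, |C|=-193/32
  updated: d(ACKSW,JV)=43/4, d(ACKSW,R)=117/16
6. join ACKSW+JV (d=43/4, Q=-521/16) ⇒ ACJKSVW; edges |ACKSW|=57/32, |JV|=287/32
  updated: d(ACJKSVW,R)=177/32
7. join ACJKSVW+R (d=177/32) ⇒ ACJKRSVW; edges |ACJKSVW|=177/64, |R|=177/64
final tree: ((((A:18,((K:-8/5,S:33/5):9/2,W:29/2):9/2):229/32,C:-193/32):57/32,(J:31/12,V:-7/12):287/32):177/64,R:177/64)
total length: 2109/32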